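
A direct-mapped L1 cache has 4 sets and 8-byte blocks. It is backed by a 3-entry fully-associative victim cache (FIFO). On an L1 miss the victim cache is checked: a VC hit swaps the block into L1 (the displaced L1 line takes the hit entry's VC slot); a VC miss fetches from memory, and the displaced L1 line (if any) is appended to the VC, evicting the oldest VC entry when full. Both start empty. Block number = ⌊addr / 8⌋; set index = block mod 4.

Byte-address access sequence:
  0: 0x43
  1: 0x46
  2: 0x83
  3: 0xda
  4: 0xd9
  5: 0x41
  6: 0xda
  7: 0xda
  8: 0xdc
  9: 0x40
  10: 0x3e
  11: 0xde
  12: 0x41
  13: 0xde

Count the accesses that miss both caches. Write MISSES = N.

0: 0x43 (blk 8, set 0) → MISS  vc=[]
1: 0x46 (blk 8, set 0) → L1-HIT  vc=[]
2: 0x83 (blk 16, set 0) → MISS  vc=[8]
3: 0xda (blk 27, set 3) → MISS  vc=[8]
4: 0xd9 (blk 27, set 3) → L1-HIT  vc=[8]
5: 0x41 (blk 8, set 0) → VC-HIT  vc=[16]
6: 0xda (blk 27, set 3) → L1-HIT  vc=[16]
7: 0xda (blk 27, set 3) → L1-HIT  vc=[16]
8: 0xdc (blk 27, set 3) → L1-HIT  vc=[16]
9: 0x40 (blk 8, set 0) → L1-HIT  vc=[16]
10: 0x3e (blk 7, set 3) → MISS  vc=[16, 27]
11: 0xde (blk 27, set 3) → VC-HIT  vc=[16, 7]
12: 0x41 (blk 8, set 0) → L1-HIT  vc=[16, 7]
13: 0xde (blk 27, set 3) → L1-HIT  vc=[16, 7]

MISSES = 4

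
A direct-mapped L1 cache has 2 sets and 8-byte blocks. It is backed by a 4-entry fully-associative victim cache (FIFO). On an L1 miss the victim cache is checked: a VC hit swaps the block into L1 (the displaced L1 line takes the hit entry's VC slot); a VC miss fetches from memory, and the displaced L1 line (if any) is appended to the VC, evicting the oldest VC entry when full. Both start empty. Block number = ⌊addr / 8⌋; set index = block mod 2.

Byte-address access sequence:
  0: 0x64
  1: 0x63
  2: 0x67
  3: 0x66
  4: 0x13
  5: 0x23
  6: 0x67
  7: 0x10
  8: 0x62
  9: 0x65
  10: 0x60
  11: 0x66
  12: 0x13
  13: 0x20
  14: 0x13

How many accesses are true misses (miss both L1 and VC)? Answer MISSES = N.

0: 0x64 (blk 12, set 0) → MISS  vc=[]
1: 0x63 (blk 12, set 0) → L1-HIT  vc=[]
2: 0x67 (blk 12, set 0) → L1-HIT  vc=[]
3: 0x66 (blk 12, set 0) → L1-HIT  vc=[]
4: 0x13 (blk 2, set 0) → MISS  vc=[12]
5: 0x23 (blk 4, set 0) → MISS  vc=[12, 2]
6: 0x67 (blk 12, set 0) → VC-HIT  vc=[4, 2]
7: 0x10 (blk 2, set 0) → VC-HIT  vc=[4, 12]
8: 0x62 (blk 12, set 0) → VC-HIT  vc=[4, 2]
9: 0x65 (blk 12, set 0) → L1-HIT  vc=[4, 2]
10: 0x60 (blk 12, set 0) → L1-HIT  vc=[4, 2]
11: 0x66 (blk 12, set 0) → L1-HIT  vc=[4, 2]
12: 0x13 (blk 2, set 0) → VC-HIT  vc=[4, 12]
13: 0x20 (blk 4, set 0) → VC-HIT  vc=[2, 12]
14: 0x13 (blk 2, set 0) → VC-HIT  vc=[4, 12]

MISSES = 3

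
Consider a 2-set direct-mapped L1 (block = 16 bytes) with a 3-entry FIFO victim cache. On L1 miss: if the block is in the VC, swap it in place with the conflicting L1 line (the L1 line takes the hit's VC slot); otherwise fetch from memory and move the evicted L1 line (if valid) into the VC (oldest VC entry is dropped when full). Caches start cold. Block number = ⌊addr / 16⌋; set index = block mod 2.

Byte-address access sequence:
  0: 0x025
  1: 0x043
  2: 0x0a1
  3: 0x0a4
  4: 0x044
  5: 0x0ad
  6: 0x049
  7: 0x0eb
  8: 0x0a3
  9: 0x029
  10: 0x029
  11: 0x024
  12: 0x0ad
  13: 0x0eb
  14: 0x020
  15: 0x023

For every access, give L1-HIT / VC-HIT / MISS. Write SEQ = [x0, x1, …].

SEQ = [MISS, MISS, MISS, L1-HIT, VC-HIT, VC-HIT, VC-HIT, MISS, VC-HIT, VC-HIT, L1-HIT, L1-HIT, VC-HIT, VC-HIT, VC-HIT, L1-HIT]

0: 0x25 (blk 2, set 0) → MISS  vc=[]
1: 0x43 (blk 4, set 0) → MISS  vc=[2]
2: 0xa1 (blk 10, set 0) → MISS  vc=[2, 4]
3: 0xa4 (blk 10, set 0) → L1-HIT  vc=[2, 4]
4: 0x44 (blk 4, set 0) → VC-HIT  vc=[2, 10]
5: 0xad (blk 10, set 0) → VC-HIT  vc=[2, 4]
6: 0x49 (blk 4, set 0) → VC-HIT  vc=[2, 10]
7: 0xeb (blk 14, set 0) → MISS  vc=[2, 10, 4]
8: 0xa3 (blk 10, set 0) → VC-HIT  vc=[2, 14, 4]
9: 0x29 (blk 2, set 0) → VC-HIT  vc=[10, 14, 4]
10: 0x29 (blk 2, set 0) → L1-HIT  vc=[10, 14, 4]
11: 0x24 (blk 2, set 0) → L1-HIT  vc=[10, 14, 4]
12: 0xad (blk 10, set 0) → VC-HIT  vc=[2, 14, 4]
13: 0xeb (blk 14, set 0) → VC-HIT  vc=[2, 10, 4]
14: 0x20 (blk 2, set 0) → VC-HIT  vc=[14, 10, 4]
15: 0x23 (blk 2, set 0) → L1-HIT  vc=[14, 10, 4]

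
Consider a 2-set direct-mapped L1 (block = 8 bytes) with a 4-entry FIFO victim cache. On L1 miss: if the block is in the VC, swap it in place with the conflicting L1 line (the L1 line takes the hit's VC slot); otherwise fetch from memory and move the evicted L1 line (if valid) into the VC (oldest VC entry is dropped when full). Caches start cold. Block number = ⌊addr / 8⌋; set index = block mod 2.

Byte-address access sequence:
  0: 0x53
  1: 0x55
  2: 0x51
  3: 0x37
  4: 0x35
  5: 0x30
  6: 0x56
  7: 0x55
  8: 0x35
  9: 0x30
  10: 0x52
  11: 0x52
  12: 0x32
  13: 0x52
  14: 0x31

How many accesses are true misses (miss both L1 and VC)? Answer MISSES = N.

#0 0x53→b10/s0 MISS; vc=[]
#1 0x55→b10/s0 L1-HIT; vc=[]
#2 0x51→b10/s0 L1-HIT; vc=[]
#3 0x37→b6/s0 MISS; vc=[10]
#4 0x35→b6/s0 L1-HIT; vc=[10]
#5 0x30→b6/s0 L1-HIT; vc=[10]
#6 0x56→b10/s0 VC-HIT; vc=[6]
#7 0x55→b10/s0 L1-HIT; vc=[6]
#8 0x35→b6/s0 VC-HIT; vc=[10]
#9 0x30→b6/s0 L1-HIT; vc=[10]
#10 0x52→b10/s0 VC-HIT; vc=[6]
#11 0x52→b10/s0 L1-HIT; vc=[6]
#12 0x32→b6/s0 VC-HIT; vc=[10]
#13 0x52→b10/s0 VC-HIT; vc=[6]
#14 0x31→b6/s0 VC-HIT; vc=[10]

MISSES = 2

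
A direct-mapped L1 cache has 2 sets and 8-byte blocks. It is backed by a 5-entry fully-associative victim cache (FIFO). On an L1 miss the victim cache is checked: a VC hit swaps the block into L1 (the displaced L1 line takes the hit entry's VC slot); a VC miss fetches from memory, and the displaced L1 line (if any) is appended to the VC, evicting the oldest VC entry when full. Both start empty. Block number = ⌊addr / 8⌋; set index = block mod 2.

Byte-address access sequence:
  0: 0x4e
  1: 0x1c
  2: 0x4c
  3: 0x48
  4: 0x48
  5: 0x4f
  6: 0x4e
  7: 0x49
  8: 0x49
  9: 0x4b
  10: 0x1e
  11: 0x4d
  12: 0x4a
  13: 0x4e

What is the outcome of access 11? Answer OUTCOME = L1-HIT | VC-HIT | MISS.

OUTCOME = VC-HIT

  [0] addr=0x4e blk=9 s=1: MISS | VC []
  [1] addr=0x1c blk=3 s=1: MISS | VC [9]
  [2] addr=0x4c blk=9 s=1: VC-HIT | VC [3]
  [3] addr=0x48 blk=9 s=1: L1-HIT | VC [3]
  [4] addr=0x48 blk=9 s=1: L1-HIT | VC [3]
  [5] addr=0x4f blk=9 s=1: L1-HIT | VC [3]
  [6] addr=0x4e blk=9 s=1: L1-HIT | VC [3]
  [7] addr=0x49 blk=9 s=1: L1-HIT | VC [3]
  [8] addr=0x49 blk=9 s=1: L1-HIT | VC [3]
  [9] addr=0x4b blk=9 s=1: L1-HIT | VC [3]
  [10] addr=0x1e blk=3 s=1: VC-HIT | VC [9]
  [11] addr=0x4d blk=9 s=1: VC-HIT | VC [3]
  [12] addr=0x4a blk=9 s=1: L1-HIT | VC [3]
  [13] addr=0x4e blk=9 s=1: L1-HIT | VC [3]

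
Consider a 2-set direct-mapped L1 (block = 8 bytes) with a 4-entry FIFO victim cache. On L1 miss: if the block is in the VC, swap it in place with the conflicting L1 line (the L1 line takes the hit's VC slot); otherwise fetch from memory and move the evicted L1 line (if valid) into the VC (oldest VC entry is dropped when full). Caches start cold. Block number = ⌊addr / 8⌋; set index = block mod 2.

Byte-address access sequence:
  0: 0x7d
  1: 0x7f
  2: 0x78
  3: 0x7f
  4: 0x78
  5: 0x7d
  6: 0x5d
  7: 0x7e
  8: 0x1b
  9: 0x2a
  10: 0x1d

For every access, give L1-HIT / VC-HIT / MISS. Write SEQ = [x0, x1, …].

SEQ = [MISS, L1-HIT, L1-HIT, L1-HIT, L1-HIT, L1-HIT, MISS, VC-HIT, MISS, MISS, VC-HIT]

0: 0x7d (blk 15, set 1) → MISS  vc=[]
1: 0x7f (blk 15, set 1) → L1-HIT  vc=[]
2: 0x78 (blk 15, set 1) → L1-HIT  vc=[]
3: 0x7f (blk 15, set 1) → L1-HIT  vc=[]
4: 0x78 (blk 15, set 1) → L1-HIT  vc=[]
5: 0x7d (blk 15, set 1) → L1-HIT  vc=[]
6: 0x5d (blk 11, set 1) → MISS  vc=[15]
7: 0x7e (blk 15, set 1) → VC-HIT  vc=[11]
8: 0x1b (blk 3, set 1) → MISS  vc=[11, 15]
9: 0x2a (blk 5, set 1) → MISS  vc=[11, 15, 3]
10: 0x1d (blk 3, set 1) → VC-HIT  vc=[11, 15, 5]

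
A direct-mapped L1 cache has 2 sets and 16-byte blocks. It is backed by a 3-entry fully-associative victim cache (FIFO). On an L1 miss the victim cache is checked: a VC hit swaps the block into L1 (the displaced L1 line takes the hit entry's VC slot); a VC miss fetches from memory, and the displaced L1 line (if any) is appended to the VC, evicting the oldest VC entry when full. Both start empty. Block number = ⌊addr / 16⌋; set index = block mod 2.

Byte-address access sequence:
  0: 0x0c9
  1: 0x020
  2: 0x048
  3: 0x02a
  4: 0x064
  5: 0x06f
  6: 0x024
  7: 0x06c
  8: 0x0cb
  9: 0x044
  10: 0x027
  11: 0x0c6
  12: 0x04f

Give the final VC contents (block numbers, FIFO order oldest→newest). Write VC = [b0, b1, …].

0: 0xc9 (blk 12, set 0) → MISS  vc=[]
1: 0x20 (blk 2, set 0) → MISS  vc=[12]
2: 0x48 (blk 4, set 0) → MISS  vc=[12, 2]
3: 0x2a (blk 2, set 0) → VC-HIT  vc=[12, 4]
4: 0x64 (blk 6, set 0) → MISS  vc=[12, 4, 2]
5: 0x6f (blk 6, set 0) → L1-HIT  vc=[12, 4, 2]
6: 0x24 (blk 2, set 0) → VC-HIT  vc=[12, 4, 6]
7: 0x6c (blk 6, set 0) → VC-HIT  vc=[12, 4, 2]
8: 0xcb (blk 12, set 0) → VC-HIT  vc=[6, 4, 2]
9: 0x44 (blk 4, set 0) → VC-HIT  vc=[6, 12, 2]
10: 0x27 (blk 2, set 0) → VC-HIT  vc=[6, 12, 4]
11: 0xc6 (blk 12, set 0) → VC-HIT  vc=[6, 2, 4]
12: 0x4f (blk 4, set 0) → VC-HIT  vc=[6, 2, 12]

VC = [6, 2, 12]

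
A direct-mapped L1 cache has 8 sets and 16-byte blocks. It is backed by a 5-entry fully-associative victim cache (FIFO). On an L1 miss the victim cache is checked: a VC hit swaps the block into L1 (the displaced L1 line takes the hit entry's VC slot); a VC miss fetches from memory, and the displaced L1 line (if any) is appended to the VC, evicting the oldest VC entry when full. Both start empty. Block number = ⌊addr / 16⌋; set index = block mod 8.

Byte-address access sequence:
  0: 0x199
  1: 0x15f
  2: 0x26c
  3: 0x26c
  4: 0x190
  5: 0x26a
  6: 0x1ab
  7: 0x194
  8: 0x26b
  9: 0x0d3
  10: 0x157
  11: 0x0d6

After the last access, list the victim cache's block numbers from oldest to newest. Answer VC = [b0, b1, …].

VC = [21]

#0 0x199→b25/s1 MISS; vc=[]
#1 0x15f→b21/s5 MISS; vc=[]
#2 0x26c→b38/s6 MISS; vc=[]
#3 0x26c→b38/s6 L1-HIT; vc=[]
#4 0x190→b25/s1 L1-HIT; vc=[]
#5 0x26a→b38/s6 L1-HIT; vc=[]
#6 0x1ab→b26/s2 MISS; vc=[]
#7 0x194→b25/s1 L1-HIT; vc=[]
#8 0x26b→b38/s6 L1-HIT; vc=[]
#9 0xd3→b13/s5 MISS; vc=[21]
#10 0x157→b21/s5 VC-HIT; vc=[13]
#11 0xd6→b13/s5 VC-HIT; vc=[21]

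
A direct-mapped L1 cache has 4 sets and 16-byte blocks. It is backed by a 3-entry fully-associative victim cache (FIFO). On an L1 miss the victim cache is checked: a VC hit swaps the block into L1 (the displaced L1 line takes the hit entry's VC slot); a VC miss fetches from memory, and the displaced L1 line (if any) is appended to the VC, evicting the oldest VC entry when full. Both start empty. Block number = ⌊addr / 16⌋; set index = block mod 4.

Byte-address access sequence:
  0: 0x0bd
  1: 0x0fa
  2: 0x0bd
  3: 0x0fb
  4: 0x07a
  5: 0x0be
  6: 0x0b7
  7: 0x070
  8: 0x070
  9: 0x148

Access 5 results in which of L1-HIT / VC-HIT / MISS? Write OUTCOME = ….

0: 0xbd (blk 11, set 3) → MISS  vc=[]
1: 0xfa (blk 15, set 3) → MISS  vc=[11]
2: 0xbd (blk 11, set 3) → VC-HIT  vc=[15]
3: 0xfb (blk 15, set 3) → VC-HIT  vc=[11]
4: 0x7a (blk 7, set 3) → MISS  vc=[11, 15]
5: 0xbe (blk 11, set 3) → VC-HIT  vc=[7, 15]
6: 0xb7 (blk 11, set 3) → L1-HIT  vc=[7, 15]
7: 0x70 (blk 7, set 3) → VC-HIT  vc=[11, 15]
8: 0x70 (blk 7, set 3) → L1-HIT  vc=[11, 15]
9: 0x148 (blk 20, set 0) → MISS  vc=[11, 15]

OUTCOME = VC-HIT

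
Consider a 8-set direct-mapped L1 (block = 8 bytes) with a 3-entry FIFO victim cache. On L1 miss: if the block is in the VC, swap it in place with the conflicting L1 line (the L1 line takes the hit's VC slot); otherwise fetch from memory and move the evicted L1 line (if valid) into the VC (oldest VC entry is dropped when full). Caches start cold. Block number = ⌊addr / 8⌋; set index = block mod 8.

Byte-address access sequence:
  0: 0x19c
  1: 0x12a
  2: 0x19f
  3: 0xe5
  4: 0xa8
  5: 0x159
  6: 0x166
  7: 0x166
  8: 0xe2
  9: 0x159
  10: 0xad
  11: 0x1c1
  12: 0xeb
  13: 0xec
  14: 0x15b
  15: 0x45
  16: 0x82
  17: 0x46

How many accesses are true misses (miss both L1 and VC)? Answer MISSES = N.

MISSES = 10

0: 0x19c (blk 51, set 3) → MISS  vc=[]
1: 0x12a (blk 37, set 5) → MISS  vc=[]
2: 0x19f (blk 51, set 3) → L1-HIT  vc=[]
3: 0xe5 (blk 28, set 4) → MISS  vc=[]
4: 0xa8 (blk 21, set 5) → MISS  vc=[37]
5: 0x159 (blk 43, set 3) → MISS  vc=[37, 51]
6: 0x166 (blk 44, set 4) → MISS  vc=[37, 51, 28]
7: 0x166 (blk 44, set 4) → L1-HIT  vc=[37, 51, 28]
8: 0xe2 (blk 28, set 4) → VC-HIT  vc=[37, 51, 44]
9: 0x159 (blk 43, set 3) → L1-HIT  vc=[37, 51, 44]
10: 0xad (blk 21, set 5) → L1-HIT  vc=[37, 51, 44]
11: 0x1c1 (blk 56, set 0) → MISS  vc=[37, 51, 44]
12: 0xeb (blk 29, set 5) → MISS  vc=[51, 44, 21]
13: 0xec (blk 29, set 5) → L1-HIT  vc=[51, 44, 21]
14: 0x15b (blk 43, set 3) → L1-HIT  vc=[51, 44, 21]
15: 0x45 (blk 8, set 0) → MISS  vc=[44, 21, 56]
16: 0x82 (blk 16, set 0) → MISS  vc=[21, 56, 8]
17: 0x46 (blk 8, set 0) → VC-HIT  vc=[21, 56, 16]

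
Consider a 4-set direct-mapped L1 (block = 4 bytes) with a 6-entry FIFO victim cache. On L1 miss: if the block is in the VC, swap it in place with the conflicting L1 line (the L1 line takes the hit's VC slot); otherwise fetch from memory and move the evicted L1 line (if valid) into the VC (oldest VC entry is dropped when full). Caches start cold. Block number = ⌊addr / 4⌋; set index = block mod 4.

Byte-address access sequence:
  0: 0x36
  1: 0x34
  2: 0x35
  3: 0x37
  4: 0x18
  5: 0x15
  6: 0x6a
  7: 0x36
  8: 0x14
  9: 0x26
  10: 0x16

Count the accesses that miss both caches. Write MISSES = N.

  [0] addr=0x36 blk=13 s=1: MISS | VC []
  [1] addr=0x34 blk=13 s=1: L1-HIT | VC []
  [2] addr=0x35 blk=13 s=1: L1-HIT | VC []
  [3] addr=0x37 blk=13 s=1: L1-HIT | VC []
  [4] addr=0x18 blk=6 s=2: MISS | VC []
  [5] addr=0x15 blk=5 s=1: MISS | VC [13]
  [6] addr=0x6a blk=26 s=2: MISS | VC [13, 6]
  [7] addr=0x36 blk=13 s=1: VC-HIT | VC [5, 6]
  [8] addr=0x14 blk=5 s=1: VC-HIT | VC [13, 6]
  [9] addr=0x26 blk=9 s=1: MISS | VC [13, 6, 5]
  [10] addr=0x16 blk=5 s=1: VC-HIT | VC [13, 6, 9]

MISSES = 5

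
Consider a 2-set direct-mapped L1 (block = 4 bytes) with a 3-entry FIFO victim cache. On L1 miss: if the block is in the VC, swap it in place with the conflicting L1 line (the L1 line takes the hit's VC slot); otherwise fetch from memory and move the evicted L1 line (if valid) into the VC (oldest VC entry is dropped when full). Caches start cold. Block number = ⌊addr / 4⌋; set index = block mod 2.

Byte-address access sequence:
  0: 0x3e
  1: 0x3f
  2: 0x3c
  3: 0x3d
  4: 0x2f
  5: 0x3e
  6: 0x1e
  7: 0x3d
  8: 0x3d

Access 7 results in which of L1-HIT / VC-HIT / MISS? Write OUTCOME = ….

OUTCOME = VC-HIT

#0 0x3e→b15/s1 MISS; vc=[]
#1 0x3f→b15/s1 L1-HIT; vc=[]
#2 0x3c→b15/s1 L1-HIT; vc=[]
#3 0x3d→b15/s1 L1-HIT; vc=[]
#4 0x2f→b11/s1 MISS; vc=[15]
#5 0x3e→b15/s1 VC-HIT; vc=[11]
#6 0x1e→b7/s1 MISS; vc=[11,15]
#7 0x3d→b15/s1 VC-HIT; vc=[11,7]
#8 0x3d→b15/s1 L1-HIT; vc=[11,7]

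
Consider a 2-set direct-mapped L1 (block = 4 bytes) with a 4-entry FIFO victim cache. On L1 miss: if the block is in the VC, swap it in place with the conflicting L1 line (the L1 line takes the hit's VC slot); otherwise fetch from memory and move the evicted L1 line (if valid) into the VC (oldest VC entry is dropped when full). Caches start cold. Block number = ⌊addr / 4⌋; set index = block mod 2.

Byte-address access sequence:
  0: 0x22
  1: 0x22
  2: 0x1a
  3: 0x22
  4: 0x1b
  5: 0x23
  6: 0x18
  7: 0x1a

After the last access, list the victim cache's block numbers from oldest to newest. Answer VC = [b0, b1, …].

  [0] addr=0x22 blk=8 s=0: MISS | VC []
  [1] addr=0x22 blk=8 s=0: L1-HIT | VC []
  [2] addr=0x1a blk=6 s=0: MISS | VC [8]
  [3] addr=0x22 blk=8 s=0: VC-HIT | VC [6]
  [4] addr=0x1b blk=6 s=0: VC-HIT | VC [8]
  [5] addr=0x23 blk=8 s=0: VC-HIT | VC [6]
  [6] addr=0x18 blk=6 s=0: VC-HIT | VC [8]
  [7] addr=0x1a blk=6 s=0: L1-HIT | VC [8]

VC = [8]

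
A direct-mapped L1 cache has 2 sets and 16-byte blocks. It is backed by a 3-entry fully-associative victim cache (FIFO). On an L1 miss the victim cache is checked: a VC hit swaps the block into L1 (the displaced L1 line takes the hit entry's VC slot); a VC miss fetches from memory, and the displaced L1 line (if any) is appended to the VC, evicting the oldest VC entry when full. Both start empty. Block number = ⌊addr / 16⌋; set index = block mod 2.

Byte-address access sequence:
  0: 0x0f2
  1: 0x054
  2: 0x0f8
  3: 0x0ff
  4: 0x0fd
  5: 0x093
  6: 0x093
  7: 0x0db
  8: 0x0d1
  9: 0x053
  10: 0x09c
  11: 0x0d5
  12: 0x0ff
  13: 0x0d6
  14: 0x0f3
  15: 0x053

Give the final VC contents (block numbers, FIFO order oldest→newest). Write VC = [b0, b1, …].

#0 0xf2→b15/s1 MISS; vc=[]
#1 0x54→b5/s1 MISS; vc=[15]
#2 0xf8→b15/s1 VC-HIT; vc=[5]
#3 0xff→b15/s1 L1-HIT; vc=[5]
#4 0xfd→b15/s1 L1-HIT; vc=[5]
#5 0x93→b9/s1 MISS; vc=[5,15]
#6 0x93→b9/s1 L1-HIT; vc=[5,15]
#7 0xdb→b13/s1 MISS; vc=[5,15,9]
#8 0xd1→b13/s1 L1-HIT; vc=[5,15,9]
#9 0x53→b5/s1 VC-HIT; vc=[13,15,9]
#10 0x9c→b9/s1 VC-HIT; vc=[13,15,5]
#11 0xd5→b13/s1 VC-HIT; vc=[9,15,5]
#12 0xff→b15/s1 VC-HIT; vc=[9,13,5]
#13 0xd6→b13/s1 VC-HIT; vc=[9,15,5]
#14 0xf3→b15/s1 VC-HIT; vc=[9,13,5]
#15 0x53→b5/s1 VC-HIT; vc=[9,13,15]

VC = [9, 13, 15]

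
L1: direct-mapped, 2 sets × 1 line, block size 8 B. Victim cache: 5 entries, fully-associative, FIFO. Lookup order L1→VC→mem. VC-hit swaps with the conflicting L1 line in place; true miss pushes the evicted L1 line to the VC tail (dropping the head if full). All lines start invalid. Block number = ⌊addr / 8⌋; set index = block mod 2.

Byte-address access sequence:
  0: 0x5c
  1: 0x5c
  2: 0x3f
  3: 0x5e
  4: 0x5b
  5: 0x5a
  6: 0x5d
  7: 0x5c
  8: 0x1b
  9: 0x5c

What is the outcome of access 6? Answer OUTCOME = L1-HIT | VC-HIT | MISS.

#0 0x5c→b11/s1 MISS; vc=[]
#1 0x5c→b11/s1 L1-HIT; vc=[]
#2 0x3f→b7/s1 MISS; vc=[11]
#3 0x5e→b11/s1 VC-HIT; vc=[7]
#4 0x5b→b11/s1 L1-HIT; vc=[7]
#5 0x5a→b11/s1 L1-HIT; vc=[7]
#6 0x5d→b11/s1 L1-HIT; vc=[7]
#7 0x5c→b11/s1 L1-HIT; vc=[7]
#8 0x1b→b3/s1 MISS; vc=[7,11]
#9 0x5c→b11/s1 VC-HIT; vc=[7,3]

OUTCOME = L1-HIT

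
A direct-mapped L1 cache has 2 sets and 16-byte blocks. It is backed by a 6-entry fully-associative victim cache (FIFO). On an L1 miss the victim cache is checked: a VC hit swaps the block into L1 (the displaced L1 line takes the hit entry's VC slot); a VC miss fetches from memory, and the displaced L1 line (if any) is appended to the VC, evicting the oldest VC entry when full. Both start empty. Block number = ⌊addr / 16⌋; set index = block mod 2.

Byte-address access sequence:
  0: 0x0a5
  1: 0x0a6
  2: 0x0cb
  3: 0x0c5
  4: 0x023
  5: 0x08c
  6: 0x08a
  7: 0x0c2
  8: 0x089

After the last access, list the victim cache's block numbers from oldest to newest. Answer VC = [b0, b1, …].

  [0] addr=0xa5 blk=10 s=0: MISS | VC []
  [1] addr=0xa6 blk=10 s=0: L1-HIT | VC []
  [2] addr=0xcb blk=12 s=0: MISS | VC [10]
  [3] addr=0xc5 blk=12 s=0: L1-HIT | VC [10]
  [4] addr=0x23 blk=2 s=0: MISS | VC [10, 12]
  [5] addr=0x8c blk=8 s=0: MISS | VC [10, 12, 2]
  [6] addr=0x8a blk=8 s=0: L1-HIT | VC [10, 12, 2]
  [7] addr=0xc2 blk=12 s=0: VC-HIT | VC [10, 8, 2]
  [8] addr=0x89 blk=8 s=0: VC-HIT | VC [10, 12, 2]

VC = [10, 12, 2]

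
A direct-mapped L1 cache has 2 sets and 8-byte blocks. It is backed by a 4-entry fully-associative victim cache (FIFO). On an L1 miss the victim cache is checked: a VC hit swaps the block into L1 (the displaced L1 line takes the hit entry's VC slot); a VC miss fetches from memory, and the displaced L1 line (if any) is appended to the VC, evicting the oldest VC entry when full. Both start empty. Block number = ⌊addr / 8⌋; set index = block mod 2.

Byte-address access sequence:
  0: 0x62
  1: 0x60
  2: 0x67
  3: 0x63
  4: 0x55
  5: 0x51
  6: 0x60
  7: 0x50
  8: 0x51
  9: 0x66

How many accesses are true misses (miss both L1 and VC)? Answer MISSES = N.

  [0] addr=0x62 blk=12 s=0: MISS | VC []
  [1] addr=0x60 blk=12 s=0: L1-HIT | VC []
  [2] addr=0x67 blk=12 s=0: L1-HIT | VC []
  [3] addr=0x63 blk=12 s=0: L1-HIT | VC []
  [4] addr=0x55 blk=10 s=0: MISS | VC [12]
  [5] addr=0x51 blk=10 s=0: L1-HIT | VC [12]
  [6] addr=0x60 blk=12 s=0: VC-HIT | VC [10]
  [7] addr=0x50 blk=10 s=0: VC-HIT | VC [12]
  [8] addr=0x51 blk=10 s=0: L1-HIT | VC [12]
  [9] addr=0x66 blk=12 s=0: VC-HIT | VC [10]

MISSES = 2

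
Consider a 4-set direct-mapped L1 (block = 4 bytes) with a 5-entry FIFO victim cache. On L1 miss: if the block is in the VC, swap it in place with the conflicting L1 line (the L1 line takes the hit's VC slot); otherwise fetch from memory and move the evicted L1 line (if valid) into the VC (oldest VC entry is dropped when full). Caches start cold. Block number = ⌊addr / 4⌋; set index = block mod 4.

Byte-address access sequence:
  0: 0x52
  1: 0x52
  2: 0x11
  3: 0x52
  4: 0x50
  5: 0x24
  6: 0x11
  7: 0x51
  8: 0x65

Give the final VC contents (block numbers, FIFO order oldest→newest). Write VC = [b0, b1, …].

VC = [4, 9]

#0 0x52→b20/s0 MISS; vc=[]
#1 0x52→b20/s0 L1-HIT; vc=[]
#2 0x11→b4/s0 MISS; vc=[20]
#3 0x52→b20/s0 VC-HIT; vc=[4]
#4 0x50→b20/s0 L1-HIT; vc=[4]
#5 0x24→b9/s1 MISS; vc=[4]
#6 0x11→b4/s0 VC-HIT; vc=[20]
#7 0x51→b20/s0 VC-HIT; vc=[4]
#8 0x65→b25/s1 MISS; vc=[4,9]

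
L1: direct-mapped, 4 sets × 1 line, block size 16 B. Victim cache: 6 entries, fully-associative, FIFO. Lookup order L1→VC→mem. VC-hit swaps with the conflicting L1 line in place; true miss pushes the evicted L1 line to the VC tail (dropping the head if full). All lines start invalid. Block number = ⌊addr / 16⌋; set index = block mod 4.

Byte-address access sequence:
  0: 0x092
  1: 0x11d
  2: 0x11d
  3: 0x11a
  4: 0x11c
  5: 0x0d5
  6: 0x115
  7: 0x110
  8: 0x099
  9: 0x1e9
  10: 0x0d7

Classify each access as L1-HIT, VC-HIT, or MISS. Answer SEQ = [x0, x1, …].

#0 0x92→b9/s1 MISS; vc=[]
#1 0x11d→b17/s1 MISS; vc=[9]
#2 0x11d→b17/s1 L1-HIT; vc=[9]
#3 0x11a→b17/s1 L1-HIT; vc=[9]
#4 0x11c→b17/s1 L1-HIT; vc=[9]
#5 0xd5→b13/s1 MISS; vc=[9,17]
#6 0x115→b17/s1 VC-HIT; vc=[9,13]
#7 0x110→b17/s1 L1-HIT; vc=[9,13]
#8 0x99→b9/s1 VC-HIT; vc=[17,13]
#9 0x1e9→b30/s2 MISS; vc=[17,13]
#10 0xd7→b13/s1 VC-HIT; vc=[17,9]

SEQ = [MISS, MISS, L1-HIT, L1-HIT, L1-HIT, MISS, VC-HIT, L1-HIT, VC-HIT, MISS, VC-HIT]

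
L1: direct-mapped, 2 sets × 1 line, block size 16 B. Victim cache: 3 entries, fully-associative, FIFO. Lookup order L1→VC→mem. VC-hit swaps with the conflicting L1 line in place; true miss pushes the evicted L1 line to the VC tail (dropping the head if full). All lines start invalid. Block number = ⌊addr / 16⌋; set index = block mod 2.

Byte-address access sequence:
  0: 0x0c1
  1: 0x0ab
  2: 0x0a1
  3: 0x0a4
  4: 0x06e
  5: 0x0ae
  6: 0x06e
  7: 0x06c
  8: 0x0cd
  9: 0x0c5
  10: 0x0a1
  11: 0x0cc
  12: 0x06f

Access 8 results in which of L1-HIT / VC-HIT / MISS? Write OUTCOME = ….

#0 0xc1→b12/s0 MISS; vc=[]
#1 0xab→b10/s0 MISS; vc=[12]
#2 0xa1→b10/s0 L1-HIT; vc=[12]
#3 0xa4→b10/s0 L1-HIT; vc=[12]
#4 0x6e→b6/s0 MISS; vc=[12,10]
#5 0xae→b10/s0 VC-HIT; vc=[12,6]
#6 0x6e→b6/s0 VC-HIT; vc=[12,10]
#7 0x6c→b6/s0 L1-HIT; vc=[12,10]
#8 0xcd→b12/s0 VC-HIT; vc=[6,10]
#9 0xc5→b12/s0 L1-HIT; vc=[6,10]
#10 0xa1→b10/s0 VC-HIT; vc=[6,12]
#11 0xcc→b12/s0 VC-HIT; vc=[6,10]
#12 0x6f→b6/s0 VC-HIT; vc=[12,10]

OUTCOME = VC-HIT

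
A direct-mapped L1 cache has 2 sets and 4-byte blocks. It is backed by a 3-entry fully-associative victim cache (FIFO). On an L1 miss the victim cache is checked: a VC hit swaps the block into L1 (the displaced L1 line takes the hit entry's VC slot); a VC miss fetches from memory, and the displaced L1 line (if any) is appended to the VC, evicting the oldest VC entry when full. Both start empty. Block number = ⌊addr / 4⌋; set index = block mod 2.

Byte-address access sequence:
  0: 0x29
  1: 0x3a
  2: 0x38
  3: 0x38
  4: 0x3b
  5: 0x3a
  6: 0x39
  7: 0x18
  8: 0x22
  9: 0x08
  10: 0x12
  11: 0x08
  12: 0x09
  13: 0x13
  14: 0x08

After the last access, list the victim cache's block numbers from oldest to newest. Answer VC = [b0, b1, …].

#0 0x29→b10/s0 MISS; vc=[]
#1 0x3a→b14/s0 MISS; vc=[10]
#2 0x38→b14/s0 L1-HIT; vc=[10]
#3 0x38→b14/s0 L1-HIT; vc=[10]
#4 0x3b→b14/s0 L1-HIT; vc=[10]
#5 0x3a→b14/s0 L1-HIT; vc=[10]
#6 0x39→b14/s0 L1-HIT; vc=[10]
#7 0x18→b6/s0 MISS; vc=[10,14]
#8 0x22→b8/s0 MISS; vc=[10,14,6]
#9 0x8→b2/s0 MISS; vc=[14,6,8]
#10 0x12→b4/s0 MISS; vc=[6,8,2]
#11 0x8→b2/s0 VC-HIT; vc=[6,8,4]
#12 0x9→b2/s0 L1-HIT; vc=[6,8,4]
#13 0x13→b4/s0 VC-HIT; vc=[6,8,2]
#14 0x8→b2/s0 VC-HIT; vc=[6,8,4]

VC = [6, 8, 4]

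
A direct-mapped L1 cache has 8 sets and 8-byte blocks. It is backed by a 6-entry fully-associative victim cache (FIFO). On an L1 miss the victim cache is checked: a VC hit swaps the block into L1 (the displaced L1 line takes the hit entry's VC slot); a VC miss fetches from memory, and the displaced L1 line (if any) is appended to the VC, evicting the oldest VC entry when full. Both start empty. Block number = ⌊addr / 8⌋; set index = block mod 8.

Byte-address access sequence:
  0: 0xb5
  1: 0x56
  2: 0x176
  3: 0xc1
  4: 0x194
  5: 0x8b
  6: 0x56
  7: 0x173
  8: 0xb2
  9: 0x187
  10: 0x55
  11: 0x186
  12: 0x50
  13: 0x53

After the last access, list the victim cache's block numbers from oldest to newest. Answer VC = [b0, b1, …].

VC = [46, 50, 24]

0: 0xb5 (blk 22, set 6) → MISS  vc=[]
1: 0x56 (blk 10, set 2) → MISS  vc=[]
2: 0x176 (blk 46, set 6) → MISS  vc=[22]
3: 0xc1 (blk 24, set 0) → MISS  vc=[22]
4: 0x194 (blk 50, set 2) → MISS  vc=[22, 10]
5: 0x8b (blk 17, set 1) → MISS  vc=[22, 10]
6: 0x56 (blk 10, set 2) → VC-HIT  vc=[22, 50]
7: 0x173 (blk 46, set 6) → L1-HIT  vc=[22, 50]
8: 0xb2 (blk 22, set 6) → VC-HIT  vc=[46, 50]
9: 0x187 (blk 48, set 0) → MISS  vc=[46, 50, 24]
10: 0x55 (blk 10, set 2) → L1-HIT  vc=[46, 50, 24]
11: 0x186 (blk 48, set 0) → L1-HIT  vc=[46, 50, 24]
12: 0x50 (blk 10, set 2) → L1-HIT  vc=[46, 50, 24]
13: 0x53 (blk 10, set 2) → L1-HIT  vc=[46, 50, 24]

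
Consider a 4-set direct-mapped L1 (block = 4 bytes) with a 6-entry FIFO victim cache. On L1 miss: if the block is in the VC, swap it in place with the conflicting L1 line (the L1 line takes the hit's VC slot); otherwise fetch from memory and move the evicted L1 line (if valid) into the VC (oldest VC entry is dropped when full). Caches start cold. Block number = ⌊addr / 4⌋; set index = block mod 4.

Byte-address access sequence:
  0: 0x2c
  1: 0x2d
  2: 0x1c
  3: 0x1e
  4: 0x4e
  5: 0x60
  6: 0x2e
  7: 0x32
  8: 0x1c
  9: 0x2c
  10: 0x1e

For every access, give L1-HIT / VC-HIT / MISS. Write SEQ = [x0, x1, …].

0: 0x2c (blk 11, set 3) → MISS  vc=[]
1: 0x2d (blk 11, set 3) → L1-HIT  vc=[]
2: 0x1c (blk 7, set 3) → MISS  vc=[11]
3: 0x1e (blk 7, set 3) → L1-HIT  vc=[11]
4: 0x4e (blk 19, set 3) → MISS  vc=[11, 7]
5: 0x60 (blk 24, set 0) → MISS  vc=[11, 7]
6: 0x2e (blk 11, set 3) → VC-HIT  vc=[19, 7]
7: 0x32 (blk 12, set 0) → MISS  vc=[19, 7, 24]
8: 0x1c (blk 7, set 3) → VC-HIT  vc=[19, 11, 24]
9: 0x2c (blk 11, set 3) → VC-HIT  vc=[19, 7, 24]
10: 0x1e (blk 7, set 3) → VC-HIT  vc=[19, 11, 24]

SEQ = [MISS, L1-HIT, MISS, L1-HIT, MISS, MISS, VC-HIT, MISS, VC-HIT, VC-HIT, VC-HIT]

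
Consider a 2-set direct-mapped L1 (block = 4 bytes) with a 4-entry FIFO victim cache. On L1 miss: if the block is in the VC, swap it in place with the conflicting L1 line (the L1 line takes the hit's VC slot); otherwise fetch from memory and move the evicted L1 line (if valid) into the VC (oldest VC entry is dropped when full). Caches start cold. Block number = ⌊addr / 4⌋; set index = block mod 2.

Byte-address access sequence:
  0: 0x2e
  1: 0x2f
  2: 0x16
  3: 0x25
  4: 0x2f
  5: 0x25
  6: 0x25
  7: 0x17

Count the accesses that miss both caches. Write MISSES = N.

MISSES = 3

#0 0x2e→b11/s1 MISS; vc=[]
#1 0x2f→b11/s1 L1-HIT; vc=[]
#2 0x16→b5/s1 MISS; vc=[11]
#3 0x25→b9/s1 MISS; vc=[11,5]
#4 0x2f→b11/s1 VC-HIT; vc=[9,5]
#5 0x25→b9/s1 VC-HIT; vc=[11,5]
#6 0x25→b9/s1 L1-HIT; vc=[11,5]
#7 0x17→b5/s1 VC-HIT; vc=[11,9]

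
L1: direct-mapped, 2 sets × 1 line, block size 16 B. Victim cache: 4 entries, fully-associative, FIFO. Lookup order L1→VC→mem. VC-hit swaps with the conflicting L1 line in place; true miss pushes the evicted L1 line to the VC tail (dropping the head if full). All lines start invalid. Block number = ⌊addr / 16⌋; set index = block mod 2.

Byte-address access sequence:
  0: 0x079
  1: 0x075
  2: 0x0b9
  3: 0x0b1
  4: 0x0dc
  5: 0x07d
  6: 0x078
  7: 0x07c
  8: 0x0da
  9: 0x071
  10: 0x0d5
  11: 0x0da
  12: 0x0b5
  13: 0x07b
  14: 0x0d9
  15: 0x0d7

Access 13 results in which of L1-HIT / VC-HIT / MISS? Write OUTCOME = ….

0: 0x79 (blk 7, set 1) → MISS  vc=[]
1: 0x75 (blk 7, set 1) → L1-HIT  vc=[]
2: 0xb9 (blk 11, set 1) → MISS  vc=[7]
3: 0xb1 (blk 11, set 1) → L1-HIT  vc=[7]
4: 0xdc (blk 13, set 1) → MISS  vc=[7, 11]
5: 0x7d (blk 7, set 1) → VC-HIT  vc=[13, 11]
6: 0x78 (blk 7, set 1) → L1-HIT  vc=[13, 11]
7: 0x7c (blk 7, set 1) → L1-HIT  vc=[13, 11]
8: 0xda (blk 13, set 1) → VC-HIT  vc=[7, 11]
9: 0x71 (blk 7, set 1) → VC-HIT  vc=[13, 11]
10: 0xd5 (blk 13, set 1) → VC-HIT  vc=[7, 11]
11: 0xda (blk 13, set 1) → L1-HIT  vc=[7, 11]
12: 0xb5 (blk 11, set 1) → VC-HIT  vc=[7, 13]
13: 0x7b (blk 7, set 1) → VC-HIT  vc=[11, 13]
14: 0xd9 (blk 13, set 1) → VC-HIT  vc=[11, 7]
15: 0xd7 (blk 13, set 1) → L1-HIT  vc=[11, 7]

OUTCOME = VC-HIT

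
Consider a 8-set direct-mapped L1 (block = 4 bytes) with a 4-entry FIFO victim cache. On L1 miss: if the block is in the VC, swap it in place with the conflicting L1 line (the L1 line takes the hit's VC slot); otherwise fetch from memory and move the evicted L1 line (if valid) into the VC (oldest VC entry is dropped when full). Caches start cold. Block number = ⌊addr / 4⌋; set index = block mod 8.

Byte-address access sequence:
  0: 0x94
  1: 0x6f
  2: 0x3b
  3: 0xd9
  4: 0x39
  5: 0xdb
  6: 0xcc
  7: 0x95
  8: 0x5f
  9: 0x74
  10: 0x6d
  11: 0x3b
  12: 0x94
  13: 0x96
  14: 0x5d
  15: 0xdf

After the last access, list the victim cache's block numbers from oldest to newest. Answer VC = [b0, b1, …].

VC = [54, 51, 29, 23]

0: 0x94 (blk 37, set 5) → MISS  vc=[]
1: 0x6f (blk 27, set 3) → MISS  vc=[]
2: 0x3b (blk 14, set 6) → MISS  vc=[]
3: 0xd9 (blk 54, set 6) → MISS  vc=[14]
4: 0x39 (blk 14, set 6) → VC-HIT  vc=[54]
5: 0xdb (blk 54, set 6) → VC-HIT  vc=[14]
6: 0xcc (blk 51, set 3) → MISS  vc=[14, 27]
7: 0x95 (blk 37, set 5) → L1-HIT  vc=[14, 27]
8: 0x5f (blk 23, set 7) → MISS  vc=[14, 27]
9: 0x74 (blk 29, set 5) → MISS  vc=[14, 27, 37]
10: 0x6d (blk 27, set 3) → VC-HIT  vc=[14, 51, 37]
11: 0x3b (blk 14, set 6) → VC-HIT  vc=[54, 51, 37]
12: 0x94 (blk 37, set 5) → VC-HIT  vc=[54, 51, 29]
13: 0x96 (blk 37, set 5) → L1-HIT  vc=[54, 51, 29]
14: 0x5d (blk 23, set 7) → L1-HIT  vc=[54, 51, 29]
15: 0xdf (blk 55, set 7) → MISS  vc=[54, 51, 29, 23]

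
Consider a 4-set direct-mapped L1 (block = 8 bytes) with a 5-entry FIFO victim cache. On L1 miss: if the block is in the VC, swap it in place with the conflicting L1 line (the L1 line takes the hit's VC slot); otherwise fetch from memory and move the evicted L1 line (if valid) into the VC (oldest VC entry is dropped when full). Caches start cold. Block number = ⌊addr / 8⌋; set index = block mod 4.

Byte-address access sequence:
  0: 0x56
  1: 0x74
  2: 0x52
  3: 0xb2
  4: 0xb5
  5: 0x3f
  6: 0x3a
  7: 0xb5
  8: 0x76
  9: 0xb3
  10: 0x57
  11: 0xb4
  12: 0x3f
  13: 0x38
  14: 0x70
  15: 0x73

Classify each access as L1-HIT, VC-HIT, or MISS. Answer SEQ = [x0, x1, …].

  [0] addr=0x56 blk=10 s=2: MISS | VC []
  [1] addr=0x74 blk=14 s=2: MISS | VC [10]
  [2] addr=0x52 blk=10 s=2: VC-HIT | VC [14]
  [3] addr=0xb2 blk=22 s=2: MISS | VC [14, 10]
  [4] addr=0xb5 blk=22 s=2: L1-HIT | VC [14, 10]
  [5] addr=0x3f blk=7 s=3: MISS | VC [14, 10]
  [6] addr=0x3a blk=7 s=3: L1-HIT | VC [14, 10]
  [7] addr=0xb5 blk=22 s=2: L1-HIT | VC [14, 10]
  [8] addr=0x76 blk=14 s=2: VC-HIT | VC [22, 10]
  [9] addr=0xb3 blk=22 s=2: VC-HIT | VC [14, 10]
  [10] addr=0x57 blk=10 s=2: VC-HIT | VC [14, 22]
  [11] addr=0xb4 blk=22 s=2: VC-HIT | VC [14, 10]
  [12] addr=0x3f blk=7 s=3: L1-HIT | VC [14, 10]
  [13] addr=0x38 blk=7 s=3: L1-HIT | VC [14, 10]
  [14] addr=0x70 blk=14 s=2: VC-HIT | VC [22, 10]
  [15] addr=0x73 blk=14 s=2: L1-HIT | VC [22, 10]

SEQ = [MISS, MISS, VC-HIT, MISS, L1-HIT, MISS, L1-HIT, L1-HIT, VC-HIT, VC-HIT, VC-HIT, VC-HIT, L1-HIT, L1-HIT, VC-HIT, L1-HIT]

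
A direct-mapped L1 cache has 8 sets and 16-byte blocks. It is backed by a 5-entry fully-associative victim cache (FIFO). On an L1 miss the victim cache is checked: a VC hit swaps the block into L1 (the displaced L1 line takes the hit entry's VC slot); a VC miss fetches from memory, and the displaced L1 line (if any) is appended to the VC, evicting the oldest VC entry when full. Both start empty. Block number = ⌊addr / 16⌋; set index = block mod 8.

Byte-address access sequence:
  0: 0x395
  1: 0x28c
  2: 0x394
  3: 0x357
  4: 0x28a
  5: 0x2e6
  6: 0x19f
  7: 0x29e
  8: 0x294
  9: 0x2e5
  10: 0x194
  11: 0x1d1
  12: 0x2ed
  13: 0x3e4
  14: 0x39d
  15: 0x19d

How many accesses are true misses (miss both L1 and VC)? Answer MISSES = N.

MISSES = 8

#0 0x395→b57/s1 MISS; vc=[]
#1 0x28c→b40/s0 MISS; vc=[]
#2 0x394→b57/s1 L1-HIT; vc=[]
#3 0x357→b53/s5 MISS; vc=[]
#4 0x28a→b40/s0 L1-HIT; vc=[]
#5 0x2e6→b46/s6 MISS; vc=[]
#6 0x19f→b25/s1 MISS; vc=[57]
#7 0x29e→b41/s1 MISS; vc=[57,25]
#8 0x294→b41/s1 L1-HIT; vc=[57,25]
#9 0x2e5→b46/s6 L1-HIT; vc=[57,25]
#10 0x194→b25/s1 VC-HIT; vc=[57,41]
#11 0x1d1→b29/s5 MISS; vc=[57,41,53]
#12 0x2ed→b46/s6 L1-HIT; vc=[57,41,53]
#13 0x3e4→b62/s6 MISS; vc=[57,41,53,46]
#14 0x39d→b57/s1 VC-HIT; vc=[25,41,53,46]
#15 0x19d→b25/s1 VC-HIT; vc=[57,41,53,46]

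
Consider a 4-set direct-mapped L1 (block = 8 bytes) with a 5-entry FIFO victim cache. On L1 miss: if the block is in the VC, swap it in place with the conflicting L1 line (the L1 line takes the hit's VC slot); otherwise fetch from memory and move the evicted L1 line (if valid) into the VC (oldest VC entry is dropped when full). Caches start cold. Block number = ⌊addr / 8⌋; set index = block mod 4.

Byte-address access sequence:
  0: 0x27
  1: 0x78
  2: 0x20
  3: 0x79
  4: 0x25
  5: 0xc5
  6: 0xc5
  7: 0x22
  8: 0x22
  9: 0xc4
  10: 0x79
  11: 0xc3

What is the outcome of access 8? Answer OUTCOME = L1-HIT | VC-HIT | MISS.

OUTCOME = L1-HIT

0: 0x27 (blk 4, set 0) → MISS  vc=[]
1: 0x78 (blk 15, set 3) → MISS  vc=[]
2: 0x20 (blk 4, set 0) → L1-HIT  vc=[]
3: 0x79 (blk 15, set 3) → L1-HIT  vc=[]
4: 0x25 (blk 4, set 0) → L1-HIT  vc=[]
5: 0xc5 (blk 24, set 0) → MISS  vc=[4]
6: 0xc5 (blk 24, set 0) → L1-HIT  vc=[4]
7: 0x22 (blk 4, set 0) → VC-HIT  vc=[24]
8: 0x22 (blk 4, set 0) → L1-HIT  vc=[24]
9: 0xc4 (blk 24, set 0) → VC-HIT  vc=[4]
10: 0x79 (blk 15, set 3) → L1-HIT  vc=[4]
11: 0xc3 (blk 24, set 0) → L1-HIT  vc=[4]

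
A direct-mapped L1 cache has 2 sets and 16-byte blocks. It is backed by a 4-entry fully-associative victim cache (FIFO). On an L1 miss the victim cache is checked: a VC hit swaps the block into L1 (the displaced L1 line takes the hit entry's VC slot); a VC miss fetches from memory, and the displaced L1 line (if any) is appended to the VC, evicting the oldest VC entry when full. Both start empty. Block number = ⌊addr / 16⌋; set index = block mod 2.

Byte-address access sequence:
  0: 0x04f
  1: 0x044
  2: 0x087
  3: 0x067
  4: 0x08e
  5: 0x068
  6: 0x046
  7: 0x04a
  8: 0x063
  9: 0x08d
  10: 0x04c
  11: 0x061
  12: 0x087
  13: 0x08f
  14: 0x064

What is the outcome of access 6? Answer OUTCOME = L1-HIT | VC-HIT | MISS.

OUTCOME = VC-HIT

0: 0x4f (blk 4, set 0) → MISS  vc=[]
1: 0x44 (blk 4, set 0) → L1-HIT  vc=[]
2: 0x87 (blk 8, set 0) → MISS  vc=[4]
3: 0x67 (blk 6, set 0) → MISS  vc=[4, 8]
4: 0x8e (blk 8, set 0) → VC-HIT  vc=[4, 6]
5: 0x68 (blk 6, set 0) → VC-HIT  vc=[4, 8]
6: 0x46 (blk 4, set 0) → VC-HIT  vc=[6, 8]
7: 0x4a (blk 4, set 0) → L1-HIT  vc=[6, 8]
8: 0x63 (blk 6, set 0) → VC-HIT  vc=[4, 8]
9: 0x8d (blk 8, set 0) → VC-HIT  vc=[4, 6]
10: 0x4c (blk 4, set 0) → VC-HIT  vc=[8, 6]
11: 0x61 (blk 6, set 0) → VC-HIT  vc=[8, 4]
12: 0x87 (blk 8, set 0) → VC-HIT  vc=[6, 4]
13: 0x8f (blk 8, set 0) → L1-HIT  vc=[6, 4]
14: 0x64 (blk 6, set 0) → VC-HIT  vc=[8, 4]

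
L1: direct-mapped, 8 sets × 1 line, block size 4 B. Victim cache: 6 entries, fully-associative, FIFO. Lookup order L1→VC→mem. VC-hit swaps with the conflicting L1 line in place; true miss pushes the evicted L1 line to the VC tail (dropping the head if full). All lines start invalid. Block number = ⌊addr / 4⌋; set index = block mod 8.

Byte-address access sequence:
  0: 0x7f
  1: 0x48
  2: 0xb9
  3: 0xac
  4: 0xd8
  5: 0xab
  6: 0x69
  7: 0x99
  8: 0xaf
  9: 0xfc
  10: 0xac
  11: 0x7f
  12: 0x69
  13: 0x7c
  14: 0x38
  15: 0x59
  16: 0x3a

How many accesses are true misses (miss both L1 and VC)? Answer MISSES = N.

MISSES = 11

0: 0x7f (blk 31, set 7) → MISS  vc=[]
1: 0x48 (blk 18, set 2) → MISS  vc=[]
2: 0xb9 (blk 46, set 6) → MISS  vc=[]
3: 0xac (blk 43, set 3) → MISS  vc=[]
4: 0xd8 (blk 54, set 6) → MISS  vc=[46]
5: 0xab (blk 42, set 2) → MISS  vc=[46, 18]
6: 0x69 (blk 26, set 2) → MISS  vc=[46, 18, 42]
7: 0x99 (blk 38, set 6) → MISS  vc=[46, 18, 42, 54]
8: 0xaf (blk 43, set 3) → L1-HIT  vc=[46, 18, 42, 54]
9: 0xfc (blk 63, set 7) → MISS  vc=[46, 18, 42, 54, 31]
10: 0xac (blk 43, set 3) → L1-HIT  vc=[46, 18, 42, 54, 31]
11: 0x7f (blk 31, set 7) → VC-HIT  vc=[46, 18, 42, 54, 63]
12: 0x69 (blk 26, set 2) → L1-HIT  vc=[46, 18, 42, 54, 63]
13: 0x7c (blk 31, set 7) → L1-HIT  vc=[46, 18, 42, 54, 63]
14: 0x38 (blk 14, set 6) → MISS  vc=[46, 18, 42, 54, 63, 38]
15: 0x59 (blk 22, set 6) → MISS  vc=[18, 42, 54, 63, 38, 14]
16: 0x3a (blk 14, set 6) → VC-HIT  vc=[18, 42, 54, 63, 38, 22]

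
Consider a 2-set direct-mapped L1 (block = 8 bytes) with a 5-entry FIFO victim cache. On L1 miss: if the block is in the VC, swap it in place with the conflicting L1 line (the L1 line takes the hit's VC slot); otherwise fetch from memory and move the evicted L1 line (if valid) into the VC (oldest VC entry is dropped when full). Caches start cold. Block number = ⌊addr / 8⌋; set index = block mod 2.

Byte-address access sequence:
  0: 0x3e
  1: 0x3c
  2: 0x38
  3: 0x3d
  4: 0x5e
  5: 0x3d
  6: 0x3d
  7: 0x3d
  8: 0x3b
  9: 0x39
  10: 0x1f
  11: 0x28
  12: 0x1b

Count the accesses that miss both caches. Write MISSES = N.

MISSES = 4

0: 0x3e (blk 7, set 1) → MISS  vc=[]
1: 0x3c (blk 7, set 1) → L1-HIT  vc=[]
2: 0x38 (blk 7, set 1) → L1-HIT  vc=[]
3: 0x3d (blk 7, set 1) → L1-HIT  vc=[]
4: 0x5e (blk 11, set 1) → MISS  vc=[7]
5: 0x3d (blk 7, set 1) → VC-HIT  vc=[11]
6: 0x3d (blk 7, set 1) → L1-HIT  vc=[11]
7: 0x3d (blk 7, set 1) → L1-HIT  vc=[11]
8: 0x3b (blk 7, set 1) → L1-HIT  vc=[11]
9: 0x39 (blk 7, set 1) → L1-HIT  vc=[11]
10: 0x1f (blk 3, set 1) → MISS  vc=[11, 7]
11: 0x28 (blk 5, set 1) → MISS  vc=[11, 7, 3]
12: 0x1b (blk 3, set 1) → VC-HIT  vc=[11, 7, 5]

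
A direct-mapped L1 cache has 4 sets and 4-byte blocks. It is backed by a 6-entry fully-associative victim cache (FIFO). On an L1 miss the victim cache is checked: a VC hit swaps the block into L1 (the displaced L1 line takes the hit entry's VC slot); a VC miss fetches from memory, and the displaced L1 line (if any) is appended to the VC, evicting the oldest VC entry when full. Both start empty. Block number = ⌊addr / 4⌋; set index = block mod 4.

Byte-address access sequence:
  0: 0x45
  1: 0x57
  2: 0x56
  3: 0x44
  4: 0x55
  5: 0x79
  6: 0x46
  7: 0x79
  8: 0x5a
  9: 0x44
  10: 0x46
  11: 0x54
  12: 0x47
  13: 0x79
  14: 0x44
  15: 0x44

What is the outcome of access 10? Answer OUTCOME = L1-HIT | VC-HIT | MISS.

OUTCOME = L1-HIT

#0 0x45→b17/s1 MISS; vc=[]
#1 0x57→b21/s1 MISS; vc=[17]
#2 0x56→b21/s1 L1-HIT; vc=[17]
#3 0x44→b17/s1 VC-HIT; vc=[21]
#4 0x55→b21/s1 VC-HIT; vc=[17]
#5 0x79→b30/s2 MISS; vc=[17]
#6 0x46→b17/s1 VC-HIT; vc=[21]
#7 0x79→b30/s2 L1-HIT; vc=[21]
#8 0x5a→b22/s2 MISS; vc=[21,30]
#9 0x44→b17/s1 L1-HIT; vc=[21,30]
#10 0x46→b17/s1 L1-HIT; vc=[21,30]
#11 0x54→b21/s1 VC-HIT; vc=[17,30]
#12 0x47→b17/s1 VC-HIT; vc=[21,30]
#13 0x79→b30/s2 VC-HIT; vc=[21,22]
#14 0x44→b17/s1 L1-HIT; vc=[21,22]
#15 0x44→b17/s1 L1-HIT; vc=[21,22]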